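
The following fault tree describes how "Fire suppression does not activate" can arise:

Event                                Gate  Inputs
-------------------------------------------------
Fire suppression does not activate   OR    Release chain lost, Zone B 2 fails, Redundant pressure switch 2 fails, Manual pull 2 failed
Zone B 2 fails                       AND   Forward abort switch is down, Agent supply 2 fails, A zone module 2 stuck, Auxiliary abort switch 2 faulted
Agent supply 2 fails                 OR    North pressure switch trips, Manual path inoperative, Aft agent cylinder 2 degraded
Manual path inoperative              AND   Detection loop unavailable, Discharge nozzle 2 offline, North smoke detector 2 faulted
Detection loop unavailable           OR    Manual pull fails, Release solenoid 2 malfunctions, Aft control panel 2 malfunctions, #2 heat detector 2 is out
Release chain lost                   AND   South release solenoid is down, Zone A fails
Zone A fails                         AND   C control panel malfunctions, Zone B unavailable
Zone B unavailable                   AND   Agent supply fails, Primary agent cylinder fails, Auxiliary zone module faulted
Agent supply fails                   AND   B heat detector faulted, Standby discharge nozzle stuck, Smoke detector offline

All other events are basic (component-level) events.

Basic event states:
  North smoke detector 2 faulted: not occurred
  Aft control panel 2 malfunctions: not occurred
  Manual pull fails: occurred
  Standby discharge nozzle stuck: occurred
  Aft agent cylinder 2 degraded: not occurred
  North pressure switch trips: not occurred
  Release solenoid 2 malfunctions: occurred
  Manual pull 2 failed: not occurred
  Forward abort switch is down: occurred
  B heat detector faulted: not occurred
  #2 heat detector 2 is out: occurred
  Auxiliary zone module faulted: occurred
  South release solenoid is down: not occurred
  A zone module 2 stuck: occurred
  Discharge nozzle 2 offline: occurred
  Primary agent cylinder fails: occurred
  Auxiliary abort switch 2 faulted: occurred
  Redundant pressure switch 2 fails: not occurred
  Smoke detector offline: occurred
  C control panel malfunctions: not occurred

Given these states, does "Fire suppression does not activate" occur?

No

Agent supply fails [AND]: B heat detector faulted=not, Standby discharge nozzle stuck=occurs, Smoke detector offline=occurs → not all inputs occur → does not occur.
Zone B unavailable [AND]: Agent supply fails=not, Primary agent cylinder fails=occurs, Auxiliary zone module faulted=occurs → not all inputs occur → does not occur.
Zone A fails [AND]: C control panel malfunctions=not, Zone B unavailable=not → not all inputs occur → does not occur.
Release chain lost [AND]: South release solenoid is down=not, Zone A fails=not → not all inputs occur → does not occur.
Detection loop unavailable [OR]: Manual pull fails=occurs, Release solenoid 2 malfunctions=occurs, Aft control panel 2 malfunctions=not, #2 heat detector 2 is out=occurs → at least one input occurs → occurs.
Manual path inoperative [AND]: Detection loop unavailable=occurs, Discharge nozzle 2 offline=occurs, North smoke detector 2 faulted=not → not all inputs occur → does not occur.
Agent supply 2 fails [OR]: North pressure switch trips=not, Manual path inoperative=not, Aft agent cylinder 2 degraded=not → no input occurs → does not occur.
Zone B 2 fails [AND]: Forward abort switch is down=occurs, Agent supply 2 fails=not, A zone module 2 stuck=occurs, Auxiliary abort switch 2 faulted=occurs → not all inputs occur → does not occur.
Fire suppression does not activate [OR]: Release chain lost=not, Zone B 2 fails=not, Redundant pressure switch 2 fails=not, Manual pull 2 failed=not → no input occurs → does not occur.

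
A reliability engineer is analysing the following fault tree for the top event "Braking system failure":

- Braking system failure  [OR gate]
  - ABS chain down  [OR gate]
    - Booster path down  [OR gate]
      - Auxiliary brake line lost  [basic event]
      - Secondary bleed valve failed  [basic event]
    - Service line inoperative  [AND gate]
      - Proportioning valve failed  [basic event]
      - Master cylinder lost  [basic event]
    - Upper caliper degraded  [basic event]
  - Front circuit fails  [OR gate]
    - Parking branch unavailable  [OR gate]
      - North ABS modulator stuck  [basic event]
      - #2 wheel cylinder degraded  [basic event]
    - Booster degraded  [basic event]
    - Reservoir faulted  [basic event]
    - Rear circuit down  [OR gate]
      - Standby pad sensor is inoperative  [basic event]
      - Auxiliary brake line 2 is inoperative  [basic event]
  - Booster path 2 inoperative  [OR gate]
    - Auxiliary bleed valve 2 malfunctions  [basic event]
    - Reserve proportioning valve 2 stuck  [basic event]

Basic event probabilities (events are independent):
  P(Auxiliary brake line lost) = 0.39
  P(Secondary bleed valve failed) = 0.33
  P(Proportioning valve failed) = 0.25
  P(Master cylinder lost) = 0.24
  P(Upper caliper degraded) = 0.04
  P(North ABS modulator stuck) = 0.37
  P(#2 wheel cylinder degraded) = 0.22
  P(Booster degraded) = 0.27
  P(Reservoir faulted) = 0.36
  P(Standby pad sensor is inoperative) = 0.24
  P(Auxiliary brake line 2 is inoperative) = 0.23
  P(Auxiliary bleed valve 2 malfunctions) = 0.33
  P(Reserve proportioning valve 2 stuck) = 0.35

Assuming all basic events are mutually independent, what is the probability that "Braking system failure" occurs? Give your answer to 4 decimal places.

0.9784

P(Booster path down) [OR] = 1 − (1−0.39) × (1−0.33) = 0.591300
P(Service line inoperative) [AND] = 0.25 × 0.24 = 0.060000
P(ABS chain down) [OR] = 1 − (1−0.591300) × (1−0.060000) × (1−0.04) = 0.631189
P(Parking branch unavailable) [OR] = 1 − (1−0.37) × (1−0.22) = 0.508600
P(Rear circuit down) [OR] = 1 − (1−0.24) × (1−0.23) = 0.414800
P(Front circuit fails) [OR] = 1 − (1−0.508600) × (1−0.27) × (1−0.36) × (1−0.414800) = 0.865649
P(Booster path 2 inoperative) [OR] = 1 − (1−0.33) × (1−0.35) = 0.564500
P(Braking system failure) [OR] = 1 − (1−0.631189) × (1−0.865649) × (1−0.564500) = 0.978421
Rounded to 4 decimal places: P(Braking system failure) ≈ 0.9784.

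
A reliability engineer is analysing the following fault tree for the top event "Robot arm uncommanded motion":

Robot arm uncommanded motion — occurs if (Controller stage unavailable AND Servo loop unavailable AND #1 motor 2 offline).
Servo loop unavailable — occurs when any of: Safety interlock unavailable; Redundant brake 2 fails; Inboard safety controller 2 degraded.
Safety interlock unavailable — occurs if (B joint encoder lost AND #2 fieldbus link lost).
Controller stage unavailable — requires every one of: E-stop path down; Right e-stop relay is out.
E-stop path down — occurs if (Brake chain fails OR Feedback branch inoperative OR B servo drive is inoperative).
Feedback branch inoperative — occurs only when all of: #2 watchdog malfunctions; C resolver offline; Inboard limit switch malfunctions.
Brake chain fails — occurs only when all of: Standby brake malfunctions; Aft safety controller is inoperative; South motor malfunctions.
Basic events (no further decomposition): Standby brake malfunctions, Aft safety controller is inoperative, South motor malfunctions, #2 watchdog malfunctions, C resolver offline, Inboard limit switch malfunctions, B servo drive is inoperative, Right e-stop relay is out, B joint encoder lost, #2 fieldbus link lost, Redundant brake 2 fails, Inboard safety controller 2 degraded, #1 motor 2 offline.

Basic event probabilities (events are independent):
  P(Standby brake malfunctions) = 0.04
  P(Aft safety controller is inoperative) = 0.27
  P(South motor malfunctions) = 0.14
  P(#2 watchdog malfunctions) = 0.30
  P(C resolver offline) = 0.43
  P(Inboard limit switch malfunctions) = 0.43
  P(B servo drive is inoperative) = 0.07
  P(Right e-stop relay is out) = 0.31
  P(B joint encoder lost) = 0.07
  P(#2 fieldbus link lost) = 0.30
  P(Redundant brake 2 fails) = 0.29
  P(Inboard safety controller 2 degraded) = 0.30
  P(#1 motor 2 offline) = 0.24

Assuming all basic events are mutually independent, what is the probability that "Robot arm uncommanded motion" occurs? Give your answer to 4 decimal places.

P(Brake chain fails) [AND] = 0.04 × 0.27 × 0.14 = 0.001512
P(Feedback branch inoperative) [AND] = 0.30 × 0.43 × 0.43 = 0.055470
P(E-stop path down) [OR] = 1 − (1−0.001512) × (1−0.055470) × (1−0.07) = 0.122915
P(Controller stage unavailable) [AND] = 0.122915 × 0.31 = 0.038104
P(Safety interlock unavailable) [AND] = 0.07 × 0.30 = 0.021000
P(Servo loop unavailable) [OR] = 1 − (1−0.021000) × (1−0.29) × (1−0.30) = 0.513437
P(Robot arm uncommanded motion) [AND] = 0.038104 × 0.513437 × 0.24 = 0.004695
Rounded to 4 decimal places: P(Robot arm uncommanded motion) ≈ 0.0047.

0.0047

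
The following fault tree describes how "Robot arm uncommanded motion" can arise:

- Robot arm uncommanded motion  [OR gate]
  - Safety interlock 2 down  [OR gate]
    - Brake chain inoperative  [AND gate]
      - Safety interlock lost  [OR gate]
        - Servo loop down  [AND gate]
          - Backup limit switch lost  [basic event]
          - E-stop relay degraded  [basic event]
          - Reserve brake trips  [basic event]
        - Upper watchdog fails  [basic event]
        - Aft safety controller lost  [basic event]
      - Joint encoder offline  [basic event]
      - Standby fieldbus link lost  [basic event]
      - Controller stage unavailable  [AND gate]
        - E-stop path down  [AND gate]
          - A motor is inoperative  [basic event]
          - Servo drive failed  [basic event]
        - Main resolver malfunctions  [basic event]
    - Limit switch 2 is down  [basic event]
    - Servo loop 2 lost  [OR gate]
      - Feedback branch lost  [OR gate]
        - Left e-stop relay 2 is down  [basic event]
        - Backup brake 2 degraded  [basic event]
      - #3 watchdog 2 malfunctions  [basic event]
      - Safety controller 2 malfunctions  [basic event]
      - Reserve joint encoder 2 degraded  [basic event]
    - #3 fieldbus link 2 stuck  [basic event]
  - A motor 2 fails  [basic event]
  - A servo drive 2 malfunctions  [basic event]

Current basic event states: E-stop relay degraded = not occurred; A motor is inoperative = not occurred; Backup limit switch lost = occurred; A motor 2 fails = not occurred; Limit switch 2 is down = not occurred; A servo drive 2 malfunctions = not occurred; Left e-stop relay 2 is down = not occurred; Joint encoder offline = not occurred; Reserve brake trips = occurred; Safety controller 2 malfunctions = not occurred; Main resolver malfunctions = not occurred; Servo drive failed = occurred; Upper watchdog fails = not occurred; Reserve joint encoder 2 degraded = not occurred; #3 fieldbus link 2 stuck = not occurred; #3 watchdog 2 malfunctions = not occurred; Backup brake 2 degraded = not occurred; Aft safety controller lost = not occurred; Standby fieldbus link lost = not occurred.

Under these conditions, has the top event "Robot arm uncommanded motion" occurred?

No

Servo loop down [AND]: Backup limit switch lost=occurs, E-stop relay degraded=not, Reserve brake trips=occurs → not all inputs occur → does not occur.
Safety interlock lost [OR]: Servo loop down=not, Upper watchdog fails=not, Aft safety controller lost=not → no input occurs → does not occur.
E-stop path down [AND]: A motor is inoperative=not, Servo drive failed=occurs → not all inputs occur → does not occur.
Controller stage unavailable [AND]: E-stop path down=not, Main resolver malfunctions=not → not all inputs occur → does not occur.
Brake chain inoperative [AND]: Safety interlock lost=not, Joint encoder offline=not, Standby fieldbus link lost=not, Controller stage unavailable=not → not all inputs occur → does not occur.
Feedback branch lost [OR]: Left e-stop relay 2 is down=not, Backup brake 2 degraded=not → no input occurs → does not occur.
Servo loop 2 lost [OR]: Feedback branch lost=not, #3 watchdog 2 malfunctions=not, Safety controller 2 malfunctions=not, Reserve joint encoder 2 degraded=not → no input occurs → does not occur.
Safety interlock 2 down [OR]: Brake chain inoperative=not, Limit switch 2 is down=not, Servo loop 2 lost=not, #3 fieldbus link 2 stuck=not → no input occurs → does not occur.
Robot arm uncommanded motion [OR]: Safety interlock 2 down=not, A motor 2 fails=not, A servo drive 2 malfunctions=not → no input occurs → does not occur.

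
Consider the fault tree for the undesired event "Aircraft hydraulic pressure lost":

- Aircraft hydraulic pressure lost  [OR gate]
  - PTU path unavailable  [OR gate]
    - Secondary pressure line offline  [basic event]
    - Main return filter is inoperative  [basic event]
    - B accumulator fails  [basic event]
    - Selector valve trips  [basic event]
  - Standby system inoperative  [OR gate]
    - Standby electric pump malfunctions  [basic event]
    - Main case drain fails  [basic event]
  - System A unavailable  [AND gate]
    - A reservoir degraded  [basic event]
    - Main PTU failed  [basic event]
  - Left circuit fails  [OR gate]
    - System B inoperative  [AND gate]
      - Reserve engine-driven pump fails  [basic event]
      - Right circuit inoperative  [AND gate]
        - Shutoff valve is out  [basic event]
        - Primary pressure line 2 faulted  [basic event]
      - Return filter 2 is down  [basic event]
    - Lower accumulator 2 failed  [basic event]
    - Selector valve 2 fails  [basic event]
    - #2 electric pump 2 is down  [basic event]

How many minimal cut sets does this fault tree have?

11

PTU path unavailable [OR]: union of children's cut sets → 4 cut set(s).
Standby system inoperative [OR]: union of children's cut sets → 2 cut set(s).
System A unavailable [AND]: one cut set from each child combined → 1 × 1 = 1 cut set(s).
Right circuit inoperative [AND]: one cut set from each child combined → 1 × 1 = 1 cut set(s).
System B inoperative [AND]: one cut set from each child combined → 1 × 1 × 1 = 1 cut set(s).
Left circuit fails [OR]: union of children's cut sets → 4 cut set(s).
Aircraft hydraulic pressure lost [OR]: union of children's cut sets → 11 cut set(s).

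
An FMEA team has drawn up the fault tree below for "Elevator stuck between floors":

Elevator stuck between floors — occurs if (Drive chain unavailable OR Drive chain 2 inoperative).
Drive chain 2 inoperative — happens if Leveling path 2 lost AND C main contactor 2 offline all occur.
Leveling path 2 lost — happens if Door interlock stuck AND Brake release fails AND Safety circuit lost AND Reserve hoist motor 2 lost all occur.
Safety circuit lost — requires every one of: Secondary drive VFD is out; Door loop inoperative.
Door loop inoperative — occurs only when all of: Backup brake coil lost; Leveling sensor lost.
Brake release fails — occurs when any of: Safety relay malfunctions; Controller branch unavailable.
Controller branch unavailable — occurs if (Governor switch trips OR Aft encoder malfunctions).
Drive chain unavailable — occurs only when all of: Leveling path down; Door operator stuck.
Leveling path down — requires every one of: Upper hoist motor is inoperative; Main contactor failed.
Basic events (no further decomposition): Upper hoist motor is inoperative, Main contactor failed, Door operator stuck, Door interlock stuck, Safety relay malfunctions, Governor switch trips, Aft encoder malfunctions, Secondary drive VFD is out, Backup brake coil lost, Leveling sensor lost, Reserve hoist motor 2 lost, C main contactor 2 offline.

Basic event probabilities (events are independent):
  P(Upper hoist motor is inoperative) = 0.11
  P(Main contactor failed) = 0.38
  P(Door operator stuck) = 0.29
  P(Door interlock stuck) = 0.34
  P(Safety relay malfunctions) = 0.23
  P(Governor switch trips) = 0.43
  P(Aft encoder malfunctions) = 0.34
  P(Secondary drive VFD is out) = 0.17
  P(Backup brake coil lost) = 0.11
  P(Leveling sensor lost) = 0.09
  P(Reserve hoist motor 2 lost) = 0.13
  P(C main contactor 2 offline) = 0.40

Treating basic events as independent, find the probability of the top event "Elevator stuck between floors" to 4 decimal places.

0.0121

P(Leveling path down) [AND] = 0.11 × 0.38 = 0.041800
P(Drive chain unavailable) [AND] = 0.041800 × 0.29 = 0.012122
P(Controller branch unavailable) [OR] = 1 − (1−0.43) × (1−0.34) = 0.623800
P(Brake release fails) [OR] = 1 − (1−0.23) × (1−0.623800) = 0.710326
P(Door loop inoperative) [AND] = 0.11 × 0.09 = 0.009900
P(Safety circuit lost) [AND] = 0.17 × 0.009900 = 0.001683
P(Leveling path 2 lost) [AND] = 0.34 × 0.710326 × 0.001683 × 0.13 = 0.000053
P(Drive chain 2 inoperative) [AND] = 0.000053 × 0.40 = 0.000021
P(Elevator stuck between floors) [OR] = 1 − (1−0.012122) × (1−0.000021) = 0.012143
Rounded to 4 decimal places: P(Elevator stuck between floors) ≈ 0.0121.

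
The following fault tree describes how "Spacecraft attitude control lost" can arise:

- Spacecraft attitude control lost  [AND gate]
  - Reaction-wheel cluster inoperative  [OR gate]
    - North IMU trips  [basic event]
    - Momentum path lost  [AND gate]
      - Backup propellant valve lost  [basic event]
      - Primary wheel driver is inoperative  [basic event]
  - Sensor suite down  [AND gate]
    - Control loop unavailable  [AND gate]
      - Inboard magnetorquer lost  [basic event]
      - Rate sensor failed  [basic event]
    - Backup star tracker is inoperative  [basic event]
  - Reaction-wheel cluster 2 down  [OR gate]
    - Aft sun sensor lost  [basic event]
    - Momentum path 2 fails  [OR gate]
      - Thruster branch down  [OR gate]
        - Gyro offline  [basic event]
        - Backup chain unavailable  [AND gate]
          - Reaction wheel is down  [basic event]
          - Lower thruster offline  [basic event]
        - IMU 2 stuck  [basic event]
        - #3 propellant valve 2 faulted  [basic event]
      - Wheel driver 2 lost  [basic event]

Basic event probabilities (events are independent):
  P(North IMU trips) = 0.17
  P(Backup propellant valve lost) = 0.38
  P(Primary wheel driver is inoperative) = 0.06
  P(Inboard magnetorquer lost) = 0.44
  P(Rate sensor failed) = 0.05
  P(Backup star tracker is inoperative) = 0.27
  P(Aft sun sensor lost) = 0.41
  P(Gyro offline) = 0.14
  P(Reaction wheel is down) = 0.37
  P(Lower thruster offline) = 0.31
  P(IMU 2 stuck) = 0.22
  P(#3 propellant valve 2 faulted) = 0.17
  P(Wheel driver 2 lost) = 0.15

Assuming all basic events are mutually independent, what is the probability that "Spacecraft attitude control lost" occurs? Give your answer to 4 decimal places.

P(Momentum path lost) [AND] = 0.38 × 0.06 = 0.022800
P(Reaction-wheel cluster inoperative) [OR] = 1 − (1−0.17) × (1−0.022800) = 0.188924
P(Control loop unavailable) [AND] = 0.44 × 0.05 = 0.022000
P(Sensor suite down) [AND] = 0.022000 × 0.27 = 0.005940
P(Backup chain unavailable) [AND] = 0.37 × 0.31 = 0.114700
P(Thruster branch down) [OR] = 1 − (1−0.14) × (1−0.114700) × (1−0.22) × (1−0.17) = 0.507097
P(Momentum path 2 fails) [OR] = 1 − (1−0.507097) × (1−0.15) = 0.581032
P(Reaction-wheel cluster 2 down) [OR] = 1 − (1−0.41) × (1−0.581032) = 0.752809
P(Spacecraft attitude control lost) [AND] = 0.188924 × 0.005940 × 0.752809 = 0.000845
Rounded to 4 decimal places: P(Spacecraft attitude control lost) ≈ 0.0008.

0.0008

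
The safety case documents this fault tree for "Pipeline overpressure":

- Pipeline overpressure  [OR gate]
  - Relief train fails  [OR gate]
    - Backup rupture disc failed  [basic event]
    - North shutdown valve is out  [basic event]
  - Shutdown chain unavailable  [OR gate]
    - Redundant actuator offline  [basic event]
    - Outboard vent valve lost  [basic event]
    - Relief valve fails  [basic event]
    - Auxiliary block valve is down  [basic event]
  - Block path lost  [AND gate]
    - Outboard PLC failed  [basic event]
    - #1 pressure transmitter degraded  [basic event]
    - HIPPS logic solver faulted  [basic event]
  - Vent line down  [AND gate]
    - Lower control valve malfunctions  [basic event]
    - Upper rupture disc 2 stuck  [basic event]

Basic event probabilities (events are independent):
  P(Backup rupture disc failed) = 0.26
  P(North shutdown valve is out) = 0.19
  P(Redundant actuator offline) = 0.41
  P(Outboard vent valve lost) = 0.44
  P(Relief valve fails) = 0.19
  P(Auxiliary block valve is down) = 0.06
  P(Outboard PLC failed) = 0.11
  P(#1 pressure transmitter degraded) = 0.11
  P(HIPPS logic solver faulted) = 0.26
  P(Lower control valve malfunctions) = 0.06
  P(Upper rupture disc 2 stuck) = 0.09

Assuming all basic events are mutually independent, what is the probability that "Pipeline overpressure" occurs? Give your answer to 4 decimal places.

0.8505

P(Relief train fails) [OR] = 1 − (1−0.26) × (1−0.19) = 0.400600
P(Shutdown chain unavailable) [OR] = 1 − (1−0.41) × (1−0.44) × (1−0.19) × (1−0.06) = 0.748433
P(Block path lost) [AND] = 0.11 × 0.11 × 0.26 = 0.003146
P(Vent line down) [AND] = 0.06 × 0.09 = 0.005400
P(Pipeline overpressure) [OR] = 1 − (1−0.400600) × (1−0.748433) × (1−0.003146) × (1−0.005400) = 0.850497
Rounded to 4 decimal places: P(Pipeline overpressure) ≈ 0.8505.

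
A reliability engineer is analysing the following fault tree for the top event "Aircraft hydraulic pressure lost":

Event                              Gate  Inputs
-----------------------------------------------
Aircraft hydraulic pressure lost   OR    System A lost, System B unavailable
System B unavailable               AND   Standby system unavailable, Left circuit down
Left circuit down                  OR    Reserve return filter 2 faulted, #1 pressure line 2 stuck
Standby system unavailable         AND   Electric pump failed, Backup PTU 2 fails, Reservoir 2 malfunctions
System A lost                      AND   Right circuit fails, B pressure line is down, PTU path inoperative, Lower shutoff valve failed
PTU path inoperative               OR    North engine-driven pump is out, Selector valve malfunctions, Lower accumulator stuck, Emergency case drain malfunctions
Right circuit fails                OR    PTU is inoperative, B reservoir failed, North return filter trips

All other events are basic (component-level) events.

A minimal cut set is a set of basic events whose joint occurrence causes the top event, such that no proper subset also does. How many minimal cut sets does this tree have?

14

Right circuit fails [OR]: union of children's cut sets → 3 cut set(s).
PTU path inoperative [OR]: union of children's cut sets → 4 cut set(s).
System A lost [AND]: one cut set from each child combined → 3 × 1 × 4 × 1 = 12 cut set(s).
Standby system unavailable [AND]: one cut set from each child combined → 1 × 1 × 1 = 1 cut set(s).
Left circuit down [OR]: union of children's cut sets → 2 cut set(s).
System B unavailable [AND]: one cut set from each child combined → 1 × 2 = 2 cut set(s).
Aircraft hydraulic pressure lost [OR]: union of children's cut sets → 14 cut set(s).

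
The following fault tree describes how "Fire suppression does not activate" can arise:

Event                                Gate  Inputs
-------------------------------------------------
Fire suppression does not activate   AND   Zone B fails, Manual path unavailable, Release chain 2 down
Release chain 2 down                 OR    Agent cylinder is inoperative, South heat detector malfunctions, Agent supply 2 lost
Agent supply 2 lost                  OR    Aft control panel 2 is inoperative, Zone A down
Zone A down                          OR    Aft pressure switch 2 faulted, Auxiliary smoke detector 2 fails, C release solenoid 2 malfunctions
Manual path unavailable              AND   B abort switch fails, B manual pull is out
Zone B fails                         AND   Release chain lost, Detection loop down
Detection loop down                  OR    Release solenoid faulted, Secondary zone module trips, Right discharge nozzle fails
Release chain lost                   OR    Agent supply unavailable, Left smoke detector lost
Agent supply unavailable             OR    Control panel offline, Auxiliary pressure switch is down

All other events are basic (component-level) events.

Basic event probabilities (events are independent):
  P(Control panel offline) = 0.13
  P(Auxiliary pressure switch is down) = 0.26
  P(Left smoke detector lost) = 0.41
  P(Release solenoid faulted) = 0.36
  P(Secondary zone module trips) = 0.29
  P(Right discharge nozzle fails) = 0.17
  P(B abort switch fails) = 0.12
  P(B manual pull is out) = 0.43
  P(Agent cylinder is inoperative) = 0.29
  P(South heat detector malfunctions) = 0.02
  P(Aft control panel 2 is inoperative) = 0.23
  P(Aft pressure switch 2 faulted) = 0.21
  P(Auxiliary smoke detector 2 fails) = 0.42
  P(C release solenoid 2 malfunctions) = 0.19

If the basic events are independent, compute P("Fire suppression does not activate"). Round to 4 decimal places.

P(Agent supply unavailable) [OR] = 1 − (1−0.13) × (1−0.26) = 0.356200
P(Release chain lost) [OR] = 1 − (1−0.356200) × (1−0.41) = 0.620158
P(Detection loop down) [OR] = 1 − (1−0.36) × (1−0.29) × (1−0.17) = 0.622848
P(Zone B fails) [AND] = 0.620158 × 0.622848 = 0.386264
P(Manual path unavailable) [AND] = 0.12 × 0.43 = 0.051600
P(Zone A down) [OR] = 1 − (1−0.21) × (1−0.42) × (1−0.19) = 0.628858
P(Agent supply 2 lost) [OR] = 1 − (1−0.23) × (1−0.628858) = 0.714221
P(Release chain 2 down) [OR] = 1 − (1−0.29) × (1−0.02) × (1−0.714221) = 0.801155
P(Fire suppression does not activate) [AND] = 0.386264 × 0.051600 × 0.801155 = 0.015968
Rounded to 4 decimal places: P(Fire suppression does not activate) ≈ 0.0160.

0.0160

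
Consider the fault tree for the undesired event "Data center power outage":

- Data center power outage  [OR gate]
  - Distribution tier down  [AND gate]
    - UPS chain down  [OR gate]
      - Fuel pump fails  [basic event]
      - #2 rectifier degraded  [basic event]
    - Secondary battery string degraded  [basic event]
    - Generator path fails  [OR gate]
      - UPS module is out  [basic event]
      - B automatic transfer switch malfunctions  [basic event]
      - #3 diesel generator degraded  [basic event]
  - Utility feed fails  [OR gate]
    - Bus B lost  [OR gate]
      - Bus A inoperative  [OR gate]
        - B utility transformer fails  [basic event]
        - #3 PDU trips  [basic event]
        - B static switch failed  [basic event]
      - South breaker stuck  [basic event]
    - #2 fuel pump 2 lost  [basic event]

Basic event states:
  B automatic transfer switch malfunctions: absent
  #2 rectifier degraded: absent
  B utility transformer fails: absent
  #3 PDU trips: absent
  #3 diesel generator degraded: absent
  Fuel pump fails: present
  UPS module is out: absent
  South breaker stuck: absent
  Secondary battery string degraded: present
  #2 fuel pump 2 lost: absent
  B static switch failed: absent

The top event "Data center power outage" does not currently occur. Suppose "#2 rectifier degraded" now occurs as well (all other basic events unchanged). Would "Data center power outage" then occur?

No

Counterfactual: set "#2 rectifier degraded" to occurred.
UPS chain down [OR]: Fuel pump fails=occurs, #2 rectifier degraded=occurs → at least one input occurs → occurs.
Generator path fails [OR]: UPS module is out=not, B automatic transfer switch malfunctions=not, #3 diesel generator degraded=not → no input occurs → does not occur.
Distribution tier down [AND]: UPS chain down=occurs, Secondary battery string degraded=occurs, Generator path fails=not → not all inputs occur → does not occur.
Bus A inoperative [OR]: B utility transformer fails=not, #3 PDU trips=not, B static switch failed=not → no input occurs → does not occur.
Bus B lost [OR]: Bus A inoperative=not, South breaker stuck=not → no input occurs → does not occur.
Utility feed fails [OR]: Bus B lost=not, #2 fuel pump 2 lost=not → no input occurs → does not occur.
Data center power outage [OR]: Distribution tier down=not, Utility feed fails=not → no input occurs → does not occur.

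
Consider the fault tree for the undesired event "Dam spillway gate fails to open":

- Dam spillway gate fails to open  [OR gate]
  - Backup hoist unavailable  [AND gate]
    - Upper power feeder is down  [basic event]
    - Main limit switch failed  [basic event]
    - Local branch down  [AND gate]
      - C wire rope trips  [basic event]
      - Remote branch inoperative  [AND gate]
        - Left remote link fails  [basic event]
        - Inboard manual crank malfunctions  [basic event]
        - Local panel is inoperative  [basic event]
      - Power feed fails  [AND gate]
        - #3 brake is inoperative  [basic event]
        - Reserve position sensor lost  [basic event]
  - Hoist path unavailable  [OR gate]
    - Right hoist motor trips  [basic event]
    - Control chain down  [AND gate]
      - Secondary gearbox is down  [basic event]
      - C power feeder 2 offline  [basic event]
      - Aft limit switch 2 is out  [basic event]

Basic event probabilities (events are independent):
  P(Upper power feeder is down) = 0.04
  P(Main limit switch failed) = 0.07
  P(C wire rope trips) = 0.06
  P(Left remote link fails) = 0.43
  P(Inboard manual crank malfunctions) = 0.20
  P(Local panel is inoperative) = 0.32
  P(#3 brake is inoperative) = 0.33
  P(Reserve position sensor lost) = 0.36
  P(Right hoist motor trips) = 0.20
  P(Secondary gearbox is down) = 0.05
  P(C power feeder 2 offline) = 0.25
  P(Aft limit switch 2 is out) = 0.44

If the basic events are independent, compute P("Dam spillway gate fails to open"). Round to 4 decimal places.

P(Remote branch inoperative) [AND] = 0.43 × 0.20 × 0.32 = 0.027520
P(Power feed fails) [AND] = 0.33 × 0.36 = 0.118800
P(Local branch down) [AND] = 0.06 × 0.027520 × 0.118800 = 0.000196
P(Backup hoist unavailable) [AND] = 0.04 × 0.07 × 0.000196 = 0.000001
P(Control chain down) [AND] = 0.05 × 0.25 × 0.44 = 0.005500
P(Hoist path unavailable) [OR] = 1 − (1−0.20) × (1−0.005500) = 0.204400
P(Dam spillway gate fails to open) [OR] = 1 − (1−0.000001) × (1−0.204400) = 0.204401
Rounded to 4 decimal places: P(Dam spillway gate fails to open) ≈ 0.2044.

0.2044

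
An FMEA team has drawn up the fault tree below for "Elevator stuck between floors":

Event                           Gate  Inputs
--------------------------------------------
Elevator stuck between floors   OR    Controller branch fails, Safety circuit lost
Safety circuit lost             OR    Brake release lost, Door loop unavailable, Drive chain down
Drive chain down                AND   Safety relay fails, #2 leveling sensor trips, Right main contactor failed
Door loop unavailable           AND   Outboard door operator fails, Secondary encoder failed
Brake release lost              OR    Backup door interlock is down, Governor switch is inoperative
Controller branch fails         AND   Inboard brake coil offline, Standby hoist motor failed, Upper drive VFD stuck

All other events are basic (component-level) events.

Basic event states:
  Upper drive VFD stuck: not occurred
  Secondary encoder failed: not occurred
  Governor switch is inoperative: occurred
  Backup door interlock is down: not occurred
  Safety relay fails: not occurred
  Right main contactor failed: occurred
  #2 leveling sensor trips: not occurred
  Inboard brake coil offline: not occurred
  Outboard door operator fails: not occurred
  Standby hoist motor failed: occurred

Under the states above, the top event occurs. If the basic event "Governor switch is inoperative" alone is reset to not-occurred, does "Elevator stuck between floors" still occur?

Counterfactual: set "Governor switch is inoperative" to not occurred.
Controller branch fails [AND]: Inboard brake coil offline=not, Standby hoist motor failed=occurs, Upper drive VFD stuck=not → not all inputs occur → does not occur.
Brake release lost [OR]: Backup door interlock is down=not, Governor switch is inoperative=not → no input occurs → does not occur.
Door loop unavailable [AND]: Outboard door operator fails=not, Secondary encoder failed=not → not all inputs occur → does not occur.
Drive chain down [AND]: Safety relay fails=not, #2 leveling sensor trips=not, Right main contactor failed=occurs → not all inputs occur → does not occur.
Safety circuit lost [OR]: Brake release lost=not, Door loop unavailable=not, Drive chain down=not → no input occurs → does not occur.
Elevator stuck between floors [OR]: Controller branch fails=not, Safety circuit lost=not → no input occurs → does not occur.

No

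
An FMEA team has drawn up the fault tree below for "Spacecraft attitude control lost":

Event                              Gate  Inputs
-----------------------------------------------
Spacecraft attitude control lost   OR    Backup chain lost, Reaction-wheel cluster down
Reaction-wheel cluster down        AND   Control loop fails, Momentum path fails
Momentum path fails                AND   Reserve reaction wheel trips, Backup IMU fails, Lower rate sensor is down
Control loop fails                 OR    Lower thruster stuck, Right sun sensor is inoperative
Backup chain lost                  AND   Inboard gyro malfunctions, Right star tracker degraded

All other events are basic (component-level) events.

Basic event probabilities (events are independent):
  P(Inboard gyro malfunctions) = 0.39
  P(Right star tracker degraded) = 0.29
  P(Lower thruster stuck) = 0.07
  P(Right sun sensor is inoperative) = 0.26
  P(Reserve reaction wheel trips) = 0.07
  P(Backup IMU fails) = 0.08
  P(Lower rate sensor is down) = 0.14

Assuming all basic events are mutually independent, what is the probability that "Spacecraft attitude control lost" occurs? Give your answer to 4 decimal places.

P(Backup chain lost) [AND] = 0.39 × 0.29 = 0.113100
P(Control loop fails) [OR] = 1 − (1−0.07) × (1−0.26) = 0.311800
P(Momentum path fails) [AND] = 0.07 × 0.08 × 0.14 = 0.000784
P(Reaction-wheel cluster down) [AND] = 0.311800 × 0.000784 = 0.000244
P(Spacecraft attitude control lost) [OR] = 1 − (1−0.113100) × (1−0.000244) = 0.113316
Rounded to 4 decimal places: P(Spacecraft attitude control lost) ≈ 0.1133.

0.1133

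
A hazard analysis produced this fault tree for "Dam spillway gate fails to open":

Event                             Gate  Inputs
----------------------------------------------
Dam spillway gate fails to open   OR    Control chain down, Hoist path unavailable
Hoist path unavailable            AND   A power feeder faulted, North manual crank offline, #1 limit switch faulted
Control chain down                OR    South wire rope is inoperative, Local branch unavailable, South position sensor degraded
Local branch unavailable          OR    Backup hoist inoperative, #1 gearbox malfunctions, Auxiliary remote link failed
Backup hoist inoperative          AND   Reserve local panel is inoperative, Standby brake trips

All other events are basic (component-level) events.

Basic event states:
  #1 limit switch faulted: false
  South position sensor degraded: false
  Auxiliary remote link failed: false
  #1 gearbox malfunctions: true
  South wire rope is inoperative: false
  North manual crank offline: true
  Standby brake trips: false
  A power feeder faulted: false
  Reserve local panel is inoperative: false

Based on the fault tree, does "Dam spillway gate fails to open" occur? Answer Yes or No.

Backup hoist inoperative [AND]: Reserve local panel is inoperative=not, Standby brake trips=not → not all inputs occur → does not occur.
Local branch unavailable [OR]: Backup hoist inoperative=not, #1 gearbox malfunctions=occurs, Auxiliary remote link failed=not → at least one input occurs → occurs.
Control chain down [OR]: South wire rope is inoperative=not, Local branch unavailable=occurs, South position sensor degraded=not → at least one input occurs → occurs.
Hoist path unavailable [AND]: A power feeder faulted=not, North manual crank offline=occurs, #1 limit switch faulted=not → not all inputs occur → does not occur.
Dam spillway gate fails to open [OR]: Control chain down=occurs, Hoist path unavailable=not → at least one input occurs → occurs.

Yes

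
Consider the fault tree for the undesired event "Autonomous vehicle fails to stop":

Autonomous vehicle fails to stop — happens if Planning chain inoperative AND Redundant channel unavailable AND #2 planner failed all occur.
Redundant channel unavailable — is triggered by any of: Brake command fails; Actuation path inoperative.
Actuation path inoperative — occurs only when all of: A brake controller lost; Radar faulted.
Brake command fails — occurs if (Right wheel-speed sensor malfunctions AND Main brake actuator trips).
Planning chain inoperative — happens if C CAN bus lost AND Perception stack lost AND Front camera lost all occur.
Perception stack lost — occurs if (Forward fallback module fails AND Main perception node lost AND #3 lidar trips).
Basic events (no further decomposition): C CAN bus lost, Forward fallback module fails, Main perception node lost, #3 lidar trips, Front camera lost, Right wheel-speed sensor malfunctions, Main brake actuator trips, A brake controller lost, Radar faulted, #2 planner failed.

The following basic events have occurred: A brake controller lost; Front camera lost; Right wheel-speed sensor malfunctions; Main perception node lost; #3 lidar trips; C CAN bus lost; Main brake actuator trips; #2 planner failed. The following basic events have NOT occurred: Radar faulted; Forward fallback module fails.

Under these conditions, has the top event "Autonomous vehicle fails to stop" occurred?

No

Perception stack lost [AND]: Forward fallback module fails=not, Main perception node lost=occurs, #3 lidar trips=occurs → not all inputs occur → does not occur.
Planning chain inoperative [AND]: C CAN bus lost=occurs, Perception stack lost=not, Front camera lost=occurs → not all inputs occur → does not occur.
Brake command fails [AND]: Right wheel-speed sensor malfunctions=occurs, Main brake actuator trips=occurs → all inputs occur → occurs.
Actuation path inoperative [AND]: A brake controller lost=occurs, Radar faulted=not → not all inputs occur → does not occur.
Redundant channel unavailable [OR]: Brake command fails=occurs, Actuation path inoperative=not → at least one input occurs → occurs.
Autonomous vehicle fails to stop [AND]: Planning chain inoperative=not, Redundant channel unavailable=occurs, #2 planner failed=occurs → not all inputs occur → does not occur.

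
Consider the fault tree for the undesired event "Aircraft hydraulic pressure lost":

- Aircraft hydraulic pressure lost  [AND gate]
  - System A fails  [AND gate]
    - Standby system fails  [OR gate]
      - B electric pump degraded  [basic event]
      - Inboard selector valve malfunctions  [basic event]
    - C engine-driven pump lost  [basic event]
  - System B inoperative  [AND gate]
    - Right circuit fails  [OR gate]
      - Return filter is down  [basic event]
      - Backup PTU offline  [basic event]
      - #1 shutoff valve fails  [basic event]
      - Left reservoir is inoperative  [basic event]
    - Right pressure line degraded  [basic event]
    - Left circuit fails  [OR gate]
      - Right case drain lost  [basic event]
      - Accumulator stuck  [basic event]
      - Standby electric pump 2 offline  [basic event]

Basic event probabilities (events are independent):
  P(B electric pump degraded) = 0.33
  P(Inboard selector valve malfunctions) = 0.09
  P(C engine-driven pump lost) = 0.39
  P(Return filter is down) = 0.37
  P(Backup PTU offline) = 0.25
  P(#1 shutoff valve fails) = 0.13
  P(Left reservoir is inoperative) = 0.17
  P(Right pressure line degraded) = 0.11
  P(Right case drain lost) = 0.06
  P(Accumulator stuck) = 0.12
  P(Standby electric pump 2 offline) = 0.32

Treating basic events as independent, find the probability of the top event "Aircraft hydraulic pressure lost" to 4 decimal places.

0.0048

P(Standby system fails) [OR] = 1 − (1−0.33) × (1−0.09) = 0.390300
P(System A fails) [AND] = 0.390300 × 0.39 = 0.152217
P(Right circuit fails) [OR] = 1 − (1−0.37) × (1−0.25) × (1−0.13) × (1−0.17) = 0.658808
P(Left circuit fails) [OR] = 1 − (1−0.06) × (1−0.12) × (1−0.32) = 0.437504
P(System B inoperative) [AND] = 0.658808 × 0.11 × 0.437504 = 0.031705
P(Aircraft hydraulic pressure lost) [AND] = 0.152217 × 0.031705 = 0.004826
Rounded to 4 decimal places: P(Aircraft hydraulic pressure lost) ≈ 0.0048.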